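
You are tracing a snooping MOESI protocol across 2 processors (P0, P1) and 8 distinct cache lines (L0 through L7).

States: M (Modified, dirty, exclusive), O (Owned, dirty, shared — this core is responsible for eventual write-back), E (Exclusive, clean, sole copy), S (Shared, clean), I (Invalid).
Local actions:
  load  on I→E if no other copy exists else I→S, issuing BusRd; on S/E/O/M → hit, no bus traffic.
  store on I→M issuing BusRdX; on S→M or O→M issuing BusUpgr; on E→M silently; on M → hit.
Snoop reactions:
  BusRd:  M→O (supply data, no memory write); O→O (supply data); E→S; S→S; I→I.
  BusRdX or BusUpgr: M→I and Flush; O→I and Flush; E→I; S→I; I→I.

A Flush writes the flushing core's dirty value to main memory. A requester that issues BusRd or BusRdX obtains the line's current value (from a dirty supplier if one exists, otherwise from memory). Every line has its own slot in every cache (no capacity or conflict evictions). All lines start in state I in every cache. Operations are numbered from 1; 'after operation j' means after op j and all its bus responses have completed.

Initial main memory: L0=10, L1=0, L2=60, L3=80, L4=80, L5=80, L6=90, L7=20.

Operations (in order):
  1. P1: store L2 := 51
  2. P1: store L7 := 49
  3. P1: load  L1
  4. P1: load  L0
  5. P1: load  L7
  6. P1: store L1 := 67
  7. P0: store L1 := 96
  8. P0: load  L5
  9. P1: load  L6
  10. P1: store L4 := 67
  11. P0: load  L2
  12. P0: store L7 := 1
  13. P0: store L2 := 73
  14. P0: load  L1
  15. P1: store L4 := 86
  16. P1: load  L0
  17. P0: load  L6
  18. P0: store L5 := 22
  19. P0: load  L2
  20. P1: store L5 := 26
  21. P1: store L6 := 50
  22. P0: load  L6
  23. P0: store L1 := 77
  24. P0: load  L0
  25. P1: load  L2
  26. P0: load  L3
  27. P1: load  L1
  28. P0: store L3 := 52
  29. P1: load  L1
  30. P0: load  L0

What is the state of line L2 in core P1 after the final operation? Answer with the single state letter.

state = S

1. P1: store L2 := 51  bus=[BusRdX]  L2: P0=I P1=M  mem[L2]=60
2. P1: store L7 := 49  bus=[BusRdX]  L7: P0=I P1=M  mem[L7]=20
3. P1: load  L1  bus=[BusRd]  L1: P0=I P1=E  mem[L1]=0
4. P1: load  L0  bus=[BusRd]  L0: P0=I P1=E  mem[L0]=10
5. P1: load  L7  bus=[-]  L7: P0=I P1=M  mem[L7]=20
6. P1: store L1 := 67  bus=[-]  L1: P0=I P1=M  mem[L1]=0
7. P0: store L1 := 96  bus=[BusRdX,Flush]  L1: P0=M P1=I  mem[L1]=67
8. P0: load  L5  bus=[BusRd]  L5: P0=E P1=I  mem[L5]=80
9. P1: load  L6  bus=[BusRd]  L6: P0=I P1=E  mem[L6]=90
10. P1: store L4 := 67  bus=[BusRdX]  L4: P0=I P1=M  mem[L4]=80
11. P0: load  L2  bus=[BusRd]  L2: P0=S P1=O  mem[L2]=60
12. P0: store L7 := 1  bus=[BusRdX,Flush]  L7: P0=M P1=I  mem[L7]=49
13. P0: store L2 := 73  bus=[BusUpgr,Flush]  L2: P0=M P1=I  mem[L2]=51
14. P0: load  L1  bus=[-]  L1: P0=M P1=I  mem[L1]=67
15. P1: store L4 := 86  bus=[-]  L4: P0=I P1=M  mem[L4]=80
16. P1: load  L0  bus=[-]  L0: P0=I P1=E  mem[L0]=10
17. P0: load  L6  bus=[BusRd]  L6: P0=S P1=S  mem[L6]=90
18. P0: store L5 := 22  bus=[-]  L5: P0=M P1=I  mem[L5]=80
19. P0: load  L2  bus=[-]  L2: P0=M P1=I  mem[L2]=51
20. P1: store L5 := 26  bus=[BusRdX,Flush]  L5: P0=I P1=M  mem[L5]=22
21. P1: store L6 := 50  bus=[BusUpgr]  L6: P0=I P1=M  mem[L6]=90
22. P0: load  L6  bus=[BusRd]  L6: P0=S P1=O  mem[L6]=90
23. P0: store L1 := 77  bus=[-]  L1: P0=M P1=I  mem[L1]=67
24. P0: load  L0  bus=[BusRd]  L0: P0=S P1=S  mem[L0]=10
25. P1: load  L2  bus=[BusRd]  L2: P0=O P1=S  mem[L2]=51
26. P0: load  L3  bus=[BusRd]  L3: P0=E P1=I  mem[L3]=80
27. P1: load  L1  bus=[BusRd]  L1: P0=O P1=S  mem[L1]=67
28. P0: store L3 := 52  bus=[-]  L3: P0=M P1=I  mem[L3]=80
29. P1: load  L1  bus=[-]  L1: P0=O P1=S  mem[L1]=67
30. P0: load  L0  bus=[-]  L0: P0=S P1=S  mem[L0]=10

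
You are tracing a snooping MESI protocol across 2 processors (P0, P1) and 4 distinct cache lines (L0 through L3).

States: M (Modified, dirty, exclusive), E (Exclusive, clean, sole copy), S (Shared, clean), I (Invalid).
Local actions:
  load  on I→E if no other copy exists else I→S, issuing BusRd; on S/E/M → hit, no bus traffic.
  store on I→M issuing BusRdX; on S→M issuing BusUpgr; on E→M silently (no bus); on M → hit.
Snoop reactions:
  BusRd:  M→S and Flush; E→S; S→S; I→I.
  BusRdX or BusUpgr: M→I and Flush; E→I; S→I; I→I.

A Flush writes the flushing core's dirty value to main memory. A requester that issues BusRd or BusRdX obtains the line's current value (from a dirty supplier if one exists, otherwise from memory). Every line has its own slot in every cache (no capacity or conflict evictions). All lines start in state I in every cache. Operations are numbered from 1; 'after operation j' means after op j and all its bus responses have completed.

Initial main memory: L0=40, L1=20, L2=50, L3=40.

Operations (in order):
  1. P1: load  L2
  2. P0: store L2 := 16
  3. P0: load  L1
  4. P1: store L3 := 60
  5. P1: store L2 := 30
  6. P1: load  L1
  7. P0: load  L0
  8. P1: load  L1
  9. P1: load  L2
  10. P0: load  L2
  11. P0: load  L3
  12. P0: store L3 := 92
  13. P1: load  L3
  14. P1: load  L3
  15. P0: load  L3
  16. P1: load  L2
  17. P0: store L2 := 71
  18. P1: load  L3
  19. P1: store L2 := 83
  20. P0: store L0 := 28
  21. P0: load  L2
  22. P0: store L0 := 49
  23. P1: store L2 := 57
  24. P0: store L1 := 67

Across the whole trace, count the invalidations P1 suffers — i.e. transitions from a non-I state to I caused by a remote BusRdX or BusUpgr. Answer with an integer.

invalidations = 4

[1] P1: load  L2 | P0:I, P1:E(50) | bus: BusRd
[2] P0: store L2 := 16 | P0:M(16), P1:I | bus: BusRdX
[3] P0: load  L1 | P0:E(20), P1:I | bus: BusRd
[4] P1: store L3 := 60 | P0:I, P1:M(60) | bus: BusRdX
[5] P1: store L2 := 30 | P0:I, P1:M(30) | bus: BusRdX,Flush
[6] P1: load  L1 | P0:S(20), P1:S(20) | bus: BusRd
[7] P0: load  L0 | P0:E(40), P1:I | bus: BusRd
[8] P1: load  L1 | P0:S(20), P1:S(20) | bus: none
[9] P1: load  L2 | P0:I, P1:M(30) | bus: none
[10] P0: load  L2 | P0:S(30), P1:S(30) | bus: BusRd,Flush
[11] P0: load  L3 | P0:S(60), P1:S(60) | bus: BusRd,Flush
[12] P0: store L3 := 92 | P0:M(92), P1:I | bus: BusUpgr
[13] P1: load  L3 | P0:S(92), P1:S(92) | bus: BusRd,Flush
[14] P1: load  L3 | P0:S(92), P1:S(92) | bus: none
[15] P0: load  L3 | P0:S(92), P1:S(92) | bus: none
[16] P1: load  L2 | P0:S(30), P1:S(30) | bus: none
[17] P0: store L2 := 71 | P0:M(71), P1:I | bus: BusUpgr
[18] P1: load  L3 | P0:S(92), P1:S(92) | bus: none
[19] P1: store L2 := 83 | P0:I, P1:M(83) | bus: BusRdX,Flush
[20] P0: store L0 := 28 | P0:M(28), P1:I | bus: none
[21] P0: load  L2 | P0:S(83), P1:S(83) | bus: BusRd,Flush
[22] P0: store L0 := 49 | P0:M(49), P1:I | bus: none
[23] P1: store L2 := 57 | P0:I, P1:M(57) | bus: BusUpgr
[24] P0: store L1 := 67 | P0:M(67), P1:I | bus: BusUpgr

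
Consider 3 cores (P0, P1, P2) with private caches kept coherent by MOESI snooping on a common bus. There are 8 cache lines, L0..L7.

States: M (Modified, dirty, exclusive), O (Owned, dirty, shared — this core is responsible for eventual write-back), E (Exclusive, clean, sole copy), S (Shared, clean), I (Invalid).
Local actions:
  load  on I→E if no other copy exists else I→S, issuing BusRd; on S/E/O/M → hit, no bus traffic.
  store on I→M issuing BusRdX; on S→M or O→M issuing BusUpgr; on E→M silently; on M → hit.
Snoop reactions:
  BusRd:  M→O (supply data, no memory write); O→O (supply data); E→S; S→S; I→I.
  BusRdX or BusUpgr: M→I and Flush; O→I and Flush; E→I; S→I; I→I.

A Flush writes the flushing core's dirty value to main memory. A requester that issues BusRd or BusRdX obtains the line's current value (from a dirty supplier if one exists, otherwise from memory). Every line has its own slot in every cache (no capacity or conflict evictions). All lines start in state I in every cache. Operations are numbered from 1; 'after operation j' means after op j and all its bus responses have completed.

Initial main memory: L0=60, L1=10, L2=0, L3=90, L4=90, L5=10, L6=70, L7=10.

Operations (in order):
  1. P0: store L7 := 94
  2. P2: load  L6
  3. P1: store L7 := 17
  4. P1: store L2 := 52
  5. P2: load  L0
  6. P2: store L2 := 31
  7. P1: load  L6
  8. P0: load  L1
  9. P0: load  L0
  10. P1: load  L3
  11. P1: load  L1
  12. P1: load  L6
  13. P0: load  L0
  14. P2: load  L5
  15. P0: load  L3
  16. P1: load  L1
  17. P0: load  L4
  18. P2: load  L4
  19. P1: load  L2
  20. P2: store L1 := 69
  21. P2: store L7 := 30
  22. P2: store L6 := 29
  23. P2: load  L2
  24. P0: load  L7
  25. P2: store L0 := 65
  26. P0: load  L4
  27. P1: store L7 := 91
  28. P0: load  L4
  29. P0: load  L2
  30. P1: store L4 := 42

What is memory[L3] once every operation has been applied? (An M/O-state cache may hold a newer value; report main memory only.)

memory[L3] = 90

[1] P0: store L7 := 94 | P0:M(94), P1:I, P2:I | bus: BusRdX
[2] P2: load  L6 | P0:I, P1:I, P2:E(70) | bus: BusRd
[3] P1: store L7 := 17 | P0:I, P1:M(17), P2:I | bus: BusRdX,Flush
[4] P1: store L2 := 52 | P0:I, P1:M(52), P2:I | bus: BusRdX
[5] P2: load  L0 | P0:I, P1:I, P2:E(60) | bus: BusRd
[6] P2: store L2 := 31 | P0:I, P1:I, P2:M(31) | bus: BusRdX,Flush
[7] P1: load  L6 | P0:I, P1:S(70), P2:S(70) | bus: BusRd
[8] P0: load  L1 | P0:E(10), P1:I, P2:I | bus: BusRd
[9] P0: load  L0 | P0:S(60), P1:I, P2:S(60) | bus: BusRd
[10] P1: load  L3 | P0:I, P1:E(90), P2:I | bus: BusRd
[11] P1: load  L1 | P0:S(10), P1:S(10), P2:I | bus: BusRd
[12] P1: load  L6 | P0:I, P1:S(70), P2:S(70) | bus: none
[13] P0: load  L0 | P0:S(60), P1:I, P2:S(60) | bus: none
[14] P2: load  L5 | P0:I, P1:I, P2:E(10) | bus: BusRd
[15] P0: load  L3 | P0:S(90), P1:S(90), P2:I | bus: BusRd
[16] P1: load  L1 | P0:S(10), P1:S(10), P2:I | bus: none
[17] P0: load  L4 | P0:E(90), P1:I, P2:I | bus: BusRd
[18] P2: load  L4 | P0:S(90), P1:I, P2:S(90) | bus: BusRd
[19] P1: load  L2 | P0:I, P1:S(31), P2:O(31) | bus: BusRd
[20] P2: store L1 := 69 | P0:I, P1:I, P2:M(69) | bus: BusRdX
[21] P2: store L7 := 30 | P0:I, P1:I, P2:M(30) | bus: BusRdX,Flush
[22] P2: store L6 := 29 | P0:I, P1:I, P2:M(29) | bus: BusUpgr
[23] P2: load  L2 | P0:I, P1:S(31), P2:O(31) | bus: none
[24] P0: load  L7 | P0:S(30), P1:I, P2:O(30) | bus: BusRd
[25] P2: store L0 := 65 | P0:I, P1:I, P2:M(65) | bus: BusUpgr
[26] P0: load  L4 | P0:S(90), P1:I, P2:S(90) | bus: none
[27] P1: store L7 := 91 | P0:I, P1:M(91), P2:I | bus: BusRdX,Flush
[28] P0: load  L4 | P0:S(90), P1:I, P2:S(90) | bus: none
[29] P0: load  L2 | P0:S(31), P1:S(31), P2:O(31) | bus: BusRd
[30] P1: store L4 := 42 | P0:I, P1:M(42), P2:I | bus: BusRdX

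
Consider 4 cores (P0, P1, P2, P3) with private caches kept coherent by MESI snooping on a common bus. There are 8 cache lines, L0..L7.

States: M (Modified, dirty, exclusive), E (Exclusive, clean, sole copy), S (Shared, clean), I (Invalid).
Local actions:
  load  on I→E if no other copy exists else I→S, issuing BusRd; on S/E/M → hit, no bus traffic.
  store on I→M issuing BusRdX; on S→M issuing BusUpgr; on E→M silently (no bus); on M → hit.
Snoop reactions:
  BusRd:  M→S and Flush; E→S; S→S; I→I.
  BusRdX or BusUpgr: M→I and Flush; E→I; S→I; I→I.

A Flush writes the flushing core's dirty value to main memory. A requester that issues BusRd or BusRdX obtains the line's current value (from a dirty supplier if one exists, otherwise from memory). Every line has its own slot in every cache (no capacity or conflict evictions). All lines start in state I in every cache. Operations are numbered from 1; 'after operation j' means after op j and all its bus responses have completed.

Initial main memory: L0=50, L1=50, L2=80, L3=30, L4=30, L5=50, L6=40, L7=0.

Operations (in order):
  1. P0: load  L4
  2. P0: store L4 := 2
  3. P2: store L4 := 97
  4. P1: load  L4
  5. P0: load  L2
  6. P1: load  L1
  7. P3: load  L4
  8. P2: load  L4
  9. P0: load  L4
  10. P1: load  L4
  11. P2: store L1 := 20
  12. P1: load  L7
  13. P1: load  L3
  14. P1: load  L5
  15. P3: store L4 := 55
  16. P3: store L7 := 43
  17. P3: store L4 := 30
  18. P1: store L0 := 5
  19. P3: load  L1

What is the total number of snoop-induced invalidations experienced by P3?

  op1 P0: load  L4 → E/I/I/I on L4; bus BusRd; mem=30
  op2 P0: store L4 := 2 → M/I/I/I on L4; bus (none); mem=30
  op3 P2: store L4 := 97 → I/I/M/I on L4; bus BusRdX Flush; mem=2
  op4 P1: load  L4 → I/S/S/I on L4; bus BusRd Flush; mem=97
  op5 P0: load  L2 → E/I/I/I on L2; bus BusRd; mem=80
  op6 P1: load  L1 → I/E/I/I on L1; bus BusRd; mem=50
  op7 P3: load  L4 → I/S/S/S on L4; bus BusRd; mem=97
  op8 P2: load  L4 → I/S/S/S on L4; bus (none); mem=97
  op9 P0: load  L4 → S/S/S/S on L4; bus BusRd; mem=97
  op10 P1: load  L4 → S/S/S/S on L4; bus (none); mem=97
  op11 P2: store L1 := 20 → I/I/M/I on L1; bus BusRdX; mem=50
  op12 P1: load  L7 → I/E/I/I on L7; bus BusRd; mem=0
  op13 P1: load  L3 → I/E/I/I on L3; bus BusRd; mem=30
  op14 P1: load  L5 → I/E/I/I on L5; bus BusRd; mem=50
  op15 P3: store L4 := 55 → I/I/I/M on L4; bus BusUpgr; mem=97
  op16 P3: store L7 := 43 → I/I/I/M on L7; bus BusRdX; mem=0
  op17 P3: store L4 := 30 → I/I/I/M on L4; bus (none); mem=97
  op18 P1: store L0 := 5 → I/M/I/I on L0; bus BusRdX; mem=50
  op19 P3: load  L1 → I/I/S/S on L1; bus BusRd Flush; mem=20

invalidations = 0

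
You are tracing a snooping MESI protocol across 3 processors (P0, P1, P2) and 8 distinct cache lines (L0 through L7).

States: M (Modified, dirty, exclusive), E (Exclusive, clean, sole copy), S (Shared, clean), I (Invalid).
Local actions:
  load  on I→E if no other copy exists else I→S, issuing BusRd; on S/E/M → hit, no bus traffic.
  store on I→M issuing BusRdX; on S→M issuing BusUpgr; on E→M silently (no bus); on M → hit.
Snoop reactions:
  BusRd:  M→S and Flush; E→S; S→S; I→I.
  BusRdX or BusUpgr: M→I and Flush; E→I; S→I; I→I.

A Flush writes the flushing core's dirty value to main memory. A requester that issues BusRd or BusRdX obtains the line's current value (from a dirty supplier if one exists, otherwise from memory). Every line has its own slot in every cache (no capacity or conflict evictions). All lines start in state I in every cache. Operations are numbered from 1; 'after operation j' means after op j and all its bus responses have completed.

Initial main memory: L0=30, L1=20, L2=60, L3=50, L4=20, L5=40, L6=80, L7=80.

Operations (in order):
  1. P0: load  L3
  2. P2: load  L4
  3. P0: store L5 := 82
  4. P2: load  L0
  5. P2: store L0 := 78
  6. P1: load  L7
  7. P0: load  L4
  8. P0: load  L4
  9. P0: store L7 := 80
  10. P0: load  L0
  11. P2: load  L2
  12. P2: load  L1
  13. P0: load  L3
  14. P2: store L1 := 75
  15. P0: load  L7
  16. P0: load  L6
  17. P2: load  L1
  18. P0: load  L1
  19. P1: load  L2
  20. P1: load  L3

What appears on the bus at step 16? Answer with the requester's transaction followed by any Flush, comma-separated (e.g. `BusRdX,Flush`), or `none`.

bus = BusRd

[1] P0: load  L3 | P0:E(50), P1:I, P2:I | bus: BusRd
[2] P2: load  L4 | P0:I, P1:I, P2:E(20) | bus: BusRd
[3] P0: store L5 := 82 | P0:M(82), P1:I, P2:I | bus: BusRdX
[4] P2: load  L0 | P0:I, P1:I, P2:E(30) | bus: BusRd
[5] P2: store L0 := 78 | P0:I, P1:I, P2:M(78) | bus: none
[6] P1: load  L7 | P0:I, P1:E(80), P2:I | bus: BusRd
[7] P0: load  L4 | P0:S(20), P1:I, P2:S(20) | bus: BusRd
[8] P0: load  L4 | P0:S(20), P1:I, P2:S(20) | bus: none
[9] P0: store L7 := 80 | P0:M(80), P1:I, P2:I | bus: BusRdX
[10] P0: load  L0 | P0:S(78), P1:I, P2:S(78) | bus: BusRd,Flush
[11] P2: load  L2 | P0:I, P1:I, P2:E(60) | bus: BusRd
[12] P2: load  L1 | P0:I, P1:I, P2:E(20) | bus: BusRd
[13] P0: load  L3 | P0:E(50), P1:I, P2:I | bus: none
[14] P2: store L1 := 75 | P0:I, P1:I, P2:M(75) | bus: none
[15] P0: load  L7 | P0:M(80), P1:I, P2:I | bus: none
[16] P0: load  L6 | P0:E(80), P1:I, P2:I | bus: BusRd
[17] P2: load  L1 | P0:I, P1:I, P2:M(75) | bus: none
[18] P0: load  L1 | P0:S(75), P1:I, P2:S(75) | bus: BusRd,Flush
[19] P1: load  L2 | P0:I, P1:S(60), P2:S(60) | bus: BusRd
[20] P1: load  L3 | P0:S(50), P1:S(50), P2:I | bus: BusRd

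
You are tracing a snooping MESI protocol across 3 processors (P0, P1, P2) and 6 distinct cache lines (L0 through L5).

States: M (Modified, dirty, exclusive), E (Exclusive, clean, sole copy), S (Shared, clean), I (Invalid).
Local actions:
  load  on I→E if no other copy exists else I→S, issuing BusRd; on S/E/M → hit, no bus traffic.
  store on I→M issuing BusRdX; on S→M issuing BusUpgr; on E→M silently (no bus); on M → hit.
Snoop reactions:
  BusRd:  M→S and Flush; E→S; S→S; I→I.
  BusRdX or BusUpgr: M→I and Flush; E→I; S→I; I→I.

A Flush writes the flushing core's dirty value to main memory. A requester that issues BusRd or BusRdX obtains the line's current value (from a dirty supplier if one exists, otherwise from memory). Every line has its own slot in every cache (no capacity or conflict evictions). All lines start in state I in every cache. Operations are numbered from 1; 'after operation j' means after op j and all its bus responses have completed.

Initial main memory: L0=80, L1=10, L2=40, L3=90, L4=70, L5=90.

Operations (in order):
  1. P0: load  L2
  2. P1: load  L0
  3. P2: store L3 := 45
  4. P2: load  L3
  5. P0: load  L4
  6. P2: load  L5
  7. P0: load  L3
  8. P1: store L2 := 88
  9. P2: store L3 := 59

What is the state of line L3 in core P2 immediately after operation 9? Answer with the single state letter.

state = M

step 1: P0: load  L2  ⟶  EII  (L2)  txn=BusRd  M[L2]=40
step 2: P1: load  L0  ⟶  IEI  (L0)  txn=BusRd  M[L0]=80
step 3: P2: store L3 := 45  ⟶  IIM  (L3)  txn=BusRdX  M[L3]=90
step 4: P2: load  L3  ⟶  IIM  (L3)  txn=∅  M[L3]=90
step 5: P0: load  L4  ⟶  EII  (L4)  txn=BusRd  M[L4]=70
step 6: P2: load  L5  ⟶  IIE  (L5)  txn=BusRd  M[L5]=90
step 7: P0: load  L3  ⟶  SIS  (L3)  txn=BusRd+Flush  M[L3]=45
step 8: P1: store L2 := 88  ⟶  IMI  (L2)  txn=BusRdX  M[L2]=40
step 9: P2: store L3 := 59  ⟶  IIM  (L3)  txn=BusUpgr  M[L3]=45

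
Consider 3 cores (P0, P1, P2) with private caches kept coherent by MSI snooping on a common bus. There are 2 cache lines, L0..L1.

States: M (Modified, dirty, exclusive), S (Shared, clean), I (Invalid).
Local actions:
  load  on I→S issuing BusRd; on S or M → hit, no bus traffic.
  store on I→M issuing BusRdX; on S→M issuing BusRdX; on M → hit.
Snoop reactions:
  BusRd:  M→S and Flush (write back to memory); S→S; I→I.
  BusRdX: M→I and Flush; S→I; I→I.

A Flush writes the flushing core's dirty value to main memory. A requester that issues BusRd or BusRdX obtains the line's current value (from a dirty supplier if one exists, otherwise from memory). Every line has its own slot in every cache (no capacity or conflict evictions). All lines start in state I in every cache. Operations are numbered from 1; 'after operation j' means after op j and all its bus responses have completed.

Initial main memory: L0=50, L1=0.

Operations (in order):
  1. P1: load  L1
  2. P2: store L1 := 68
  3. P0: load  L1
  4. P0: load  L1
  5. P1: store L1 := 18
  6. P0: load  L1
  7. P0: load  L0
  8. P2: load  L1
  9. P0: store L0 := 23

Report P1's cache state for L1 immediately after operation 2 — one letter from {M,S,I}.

1. P1: load  L1  bus=[BusRd]  L1: P0=I P1=S P2=I  mem[L1]=0
2. P2: store L1 := 68  bus=[BusRdX]  L1: P0=I P1=I P2=M  mem[L1]=0
3. P0: load  L1  bus=[BusRd,Flush]  L1: P0=S P1=I P2=S  mem[L1]=68
4. P0: load  L1  bus=[-]  L1: P0=S P1=I P2=S  mem[L1]=68
5. P1: store L1 := 18  bus=[BusRdX]  L1: P0=I P1=M P2=I  mem[L1]=68
6. P0: load  L1  bus=[BusRd,Flush]  L1: P0=S P1=S P2=I  mem[L1]=18
7. P0: load  L0  bus=[BusRd]  L0: P0=S P1=I P2=I  mem[L0]=50
8. P2: load  L1  bus=[BusRd]  L1: P0=S P1=S P2=S  mem[L1]=18
9. P0: store L0 := 23  bus=[BusRdX]  L0: P0=M P1=I P2=I  mem[L0]=50

state = I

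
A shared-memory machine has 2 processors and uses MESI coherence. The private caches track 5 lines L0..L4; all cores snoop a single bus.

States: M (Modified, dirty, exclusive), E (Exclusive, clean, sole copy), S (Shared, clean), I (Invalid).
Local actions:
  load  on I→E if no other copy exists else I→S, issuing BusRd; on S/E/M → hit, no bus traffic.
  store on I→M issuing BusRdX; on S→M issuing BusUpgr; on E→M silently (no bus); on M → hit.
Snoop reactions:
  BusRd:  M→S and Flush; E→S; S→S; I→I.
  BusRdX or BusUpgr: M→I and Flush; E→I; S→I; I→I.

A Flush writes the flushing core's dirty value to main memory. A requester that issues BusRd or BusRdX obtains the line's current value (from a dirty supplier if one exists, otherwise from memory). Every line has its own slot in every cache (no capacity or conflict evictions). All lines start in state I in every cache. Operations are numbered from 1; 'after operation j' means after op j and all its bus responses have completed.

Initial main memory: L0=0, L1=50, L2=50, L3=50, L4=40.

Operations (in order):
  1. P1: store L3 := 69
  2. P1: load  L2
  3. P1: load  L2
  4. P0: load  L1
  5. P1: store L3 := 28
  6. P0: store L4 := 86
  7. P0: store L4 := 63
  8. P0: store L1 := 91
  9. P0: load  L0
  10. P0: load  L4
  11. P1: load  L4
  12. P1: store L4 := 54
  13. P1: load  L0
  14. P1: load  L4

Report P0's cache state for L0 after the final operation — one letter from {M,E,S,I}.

state = S

  op1 P1: store L3 := 69 → I/M on L3; bus BusRdX; mem=50
  op2 P1: load  L2 → I/E on L2; bus BusRd; mem=50
  op3 P1: load  L2 → I/E on L2; bus (none); mem=50
  op4 P0: load  L1 → E/I on L1; bus BusRd; mem=50
  op5 P1: store L3 := 28 → I/M on L3; bus (none); mem=50
  op6 P0: store L4 := 86 → M/I on L4; bus BusRdX; mem=40
  op7 P0: store L4 := 63 → M/I on L4; bus (none); mem=40
  op8 P0: store L1 := 91 → M/I on L1; bus (none); mem=50
  op9 P0: load  L0 → E/I on L0; bus BusRd; mem=0
  op10 P0: load  L4 → M/I on L4; bus (none); mem=40
  op11 P1: load  L4 → S/S on L4; bus BusRd Flush; mem=63
  op12 P1: store L4 := 54 → I/M on L4; bus BusUpgr; mem=63
  op13 P1: load  L0 → S/S on L0; bus BusRd; mem=0
  op14 P1: load  L4 → I/M on L4; bus (none); mem=63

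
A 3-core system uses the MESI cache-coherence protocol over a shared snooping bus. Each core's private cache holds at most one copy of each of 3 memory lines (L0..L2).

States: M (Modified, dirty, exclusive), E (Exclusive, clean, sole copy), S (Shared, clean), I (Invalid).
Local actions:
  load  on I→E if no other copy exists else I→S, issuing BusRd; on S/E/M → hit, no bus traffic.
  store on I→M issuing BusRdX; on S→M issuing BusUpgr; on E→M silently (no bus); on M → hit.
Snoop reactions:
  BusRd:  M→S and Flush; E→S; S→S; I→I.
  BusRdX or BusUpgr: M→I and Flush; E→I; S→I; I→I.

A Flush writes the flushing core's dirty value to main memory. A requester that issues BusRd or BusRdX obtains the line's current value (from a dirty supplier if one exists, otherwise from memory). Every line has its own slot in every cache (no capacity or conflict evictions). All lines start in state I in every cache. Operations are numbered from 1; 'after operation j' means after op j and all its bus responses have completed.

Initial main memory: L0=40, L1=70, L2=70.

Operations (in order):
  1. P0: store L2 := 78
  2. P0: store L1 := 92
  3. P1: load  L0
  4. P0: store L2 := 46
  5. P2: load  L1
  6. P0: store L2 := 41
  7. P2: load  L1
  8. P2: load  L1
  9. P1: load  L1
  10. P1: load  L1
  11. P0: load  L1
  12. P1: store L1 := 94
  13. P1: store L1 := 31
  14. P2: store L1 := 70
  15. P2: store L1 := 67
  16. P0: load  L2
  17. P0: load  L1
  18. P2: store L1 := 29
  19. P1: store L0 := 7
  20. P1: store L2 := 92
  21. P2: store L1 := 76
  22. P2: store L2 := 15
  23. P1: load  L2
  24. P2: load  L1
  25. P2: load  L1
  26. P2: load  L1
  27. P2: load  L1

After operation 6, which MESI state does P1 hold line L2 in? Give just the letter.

1. P0: store L2 := 78  bus=[BusRdX]  L2: P0=M P1=I P2=I  mem[L2]=70
2. P0: store L1 := 92  bus=[BusRdX]  L1: P0=M P1=I P2=I  mem[L1]=70
3. P1: load  L0  bus=[BusRd]  L0: P0=I P1=E P2=I  mem[L0]=40
4. P0: store L2 := 46  bus=[-]  L2: P0=M P1=I P2=I  mem[L2]=70
5. P2: load  L1  bus=[BusRd,Flush]  L1: P0=S P1=I P2=S  mem[L1]=92
6. P0: store L2 := 41  bus=[-]  L2: P0=M P1=I P2=I  mem[L2]=70
7. P2: load  L1  bus=[-]  L1: P0=S P1=I P2=S  mem[L1]=92
8. P2: load  L1  bus=[-]  L1: P0=S P1=I P2=S  mem[L1]=92
9. P1: load  L1  bus=[BusRd]  L1: P0=S P1=S P2=S  mem[L1]=92
10. P1: load  L1  bus=[-]  L1: P0=S P1=S P2=S  mem[L1]=92
11. P0: load  L1  bus=[-]  L1: P0=S P1=S P2=S  mem[L1]=92
12. P1: store L1 := 94  bus=[BusUpgr]  L1: P0=I P1=M P2=I  mem[L1]=92
13. P1: store L1 := 31  bus=[-]  L1: P0=I P1=M P2=I  mem[L1]=92
14. P2: store L1 := 70  bus=[BusRdX,Flush]  L1: P0=I P1=I P2=M  mem[L1]=31
15. P2: store L1 := 67  bus=[-]  L1: P0=I P1=I P2=M  mem[L1]=31
16. P0: load  L2  bus=[-]  L2: P0=M P1=I P2=I  mem[L2]=70
17. P0: load  L1  bus=[BusRd,Flush]  L1: P0=S P1=I P2=S  mem[L1]=67
18. P2: store L1 := 29  bus=[BusUpgr]  L1: P0=I P1=I P2=M  mem[L1]=67
19. P1: store L0 := 7  bus=[-]  L0: P0=I P1=M P2=I  mem[L0]=40
20. P1: store L2 := 92  bus=[BusRdX,Flush]  L2: P0=I P1=M P2=I  mem[L2]=41
21. P2: store L1 := 76  bus=[-]  L1: P0=I P1=I P2=M  mem[L1]=67
22. P2: store L2 := 15  bus=[BusRdX,Flush]  L2: P0=I P1=I P2=M  mem[L2]=92
23. P1: load  L2  bus=[BusRd,Flush]  L2: P0=I P1=S P2=S  mem[L2]=15
24. P2: load  L1  bus=[-]  L1: P0=I P1=I P2=M  mem[L1]=67
25. P2: load  L1  bus=[-]  L1: P0=I P1=I P2=M  mem[L1]=67
26. P2: load  L1  bus=[-]  L1: P0=I P1=I P2=M  mem[L1]=67
27. P2: load  L1  bus=[-]  L1: P0=I P1=I P2=M  mem[L1]=67

state = I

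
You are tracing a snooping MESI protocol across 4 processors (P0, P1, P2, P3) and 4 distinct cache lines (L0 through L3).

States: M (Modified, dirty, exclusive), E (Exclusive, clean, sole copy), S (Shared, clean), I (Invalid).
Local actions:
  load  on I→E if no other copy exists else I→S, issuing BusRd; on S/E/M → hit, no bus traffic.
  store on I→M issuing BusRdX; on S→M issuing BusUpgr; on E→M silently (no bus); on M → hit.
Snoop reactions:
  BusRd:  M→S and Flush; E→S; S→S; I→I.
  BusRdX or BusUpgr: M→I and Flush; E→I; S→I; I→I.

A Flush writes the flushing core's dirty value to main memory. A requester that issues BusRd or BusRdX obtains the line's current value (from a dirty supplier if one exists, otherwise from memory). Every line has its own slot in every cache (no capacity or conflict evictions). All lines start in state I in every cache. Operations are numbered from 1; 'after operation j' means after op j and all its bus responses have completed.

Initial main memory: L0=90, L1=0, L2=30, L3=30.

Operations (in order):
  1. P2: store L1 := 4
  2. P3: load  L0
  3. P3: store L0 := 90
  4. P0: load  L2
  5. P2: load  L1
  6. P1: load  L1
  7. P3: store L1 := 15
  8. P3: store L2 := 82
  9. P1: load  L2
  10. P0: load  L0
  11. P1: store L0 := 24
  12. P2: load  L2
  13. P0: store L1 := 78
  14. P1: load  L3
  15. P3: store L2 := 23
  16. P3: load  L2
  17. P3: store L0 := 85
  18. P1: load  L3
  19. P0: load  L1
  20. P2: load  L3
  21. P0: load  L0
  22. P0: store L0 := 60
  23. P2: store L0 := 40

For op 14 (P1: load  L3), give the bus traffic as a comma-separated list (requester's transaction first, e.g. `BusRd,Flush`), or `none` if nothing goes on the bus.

step 1: P2: store L1 := 4  ⟶  IIMI  (L1)  txn=BusRdX  M[L1]=0
step 2: P3: load  L0  ⟶  IIIE  (L0)  txn=BusRd  M[L0]=90
step 3: P3: store L0 := 90  ⟶  IIIM  (L0)  txn=∅  M[L0]=90
step 4: P0: load  L2  ⟶  EIII  (L2)  txn=BusRd  M[L2]=30
step 5: P2: load  L1  ⟶  IIMI  (L1)  txn=∅  M[L1]=0
step 6: P1: load  L1  ⟶  ISSI  (L1)  txn=BusRd+Flush  M[L1]=4
step 7: P3: store L1 := 15  ⟶  IIIM  (L1)  txn=BusRdX  M[L1]=4
step 8: P3: store L2 := 82  ⟶  IIIM  (L2)  txn=BusRdX  M[L2]=30
step 9: P1: load  L2  ⟶  ISIS  (L2)  txn=BusRd+Flush  M[L2]=82
step 10: P0: load  L0  ⟶  SIIS  (L0)  txn=BusRd+Flush  M[L0]=90
step 11: P1: store L0 := 24  ⟶  IMII  (L0)  txn=BusRdX  M[L0]=90
step 12: P2: load  L2  ⟶  ISSS  (L2)  txn=BusRd  M[L2]=82
step 13: P0: store L1 := 78  ⟶  MIII  (L1)  txn=BusRdX+Flush  M[L1]=15
step 14: P1: load  L3  ⟶  IEII  (L3)  txn=BusRd  M[L3]=30
step 15: P3: store L2 := 23  ⟶  IIIM  (L2)  txn=BusUpgr  M[L2]=82
step 16: P3: load  L2  ⟶  IIIM  (L2)  txn=∅  M[L2]=82
step 17: P3: store L0 := 85  ⟶  IIIM  (L0)  txn=BusRdX+Flush  M[L0]=24
step 18: P1: load  L3  ⟶  IEII  (L3)  txn=∅  M[L3]=30
step 19: P0: load  L1  ⟶  MIII  (L1)  txn=∅  M[L1]=15
step 20: P2: load  L3  ⟶  ISSI  (L3)  txn=BusRd  M[L3]=30
step 21: P0: load  L0  ⟶  SIIS  (L0)  txn=BusRd+Flush  M[L0]=85
step 22: P0: store L0 := 60  ⟶  MIII  (L0)  txn=BusUpgr  M[L0]=85
step 23: P2: store L0 := 40  ⟶  IIMI  (L0)  txn=BusRdX+Flush  M[L0]=60

bus = BusRd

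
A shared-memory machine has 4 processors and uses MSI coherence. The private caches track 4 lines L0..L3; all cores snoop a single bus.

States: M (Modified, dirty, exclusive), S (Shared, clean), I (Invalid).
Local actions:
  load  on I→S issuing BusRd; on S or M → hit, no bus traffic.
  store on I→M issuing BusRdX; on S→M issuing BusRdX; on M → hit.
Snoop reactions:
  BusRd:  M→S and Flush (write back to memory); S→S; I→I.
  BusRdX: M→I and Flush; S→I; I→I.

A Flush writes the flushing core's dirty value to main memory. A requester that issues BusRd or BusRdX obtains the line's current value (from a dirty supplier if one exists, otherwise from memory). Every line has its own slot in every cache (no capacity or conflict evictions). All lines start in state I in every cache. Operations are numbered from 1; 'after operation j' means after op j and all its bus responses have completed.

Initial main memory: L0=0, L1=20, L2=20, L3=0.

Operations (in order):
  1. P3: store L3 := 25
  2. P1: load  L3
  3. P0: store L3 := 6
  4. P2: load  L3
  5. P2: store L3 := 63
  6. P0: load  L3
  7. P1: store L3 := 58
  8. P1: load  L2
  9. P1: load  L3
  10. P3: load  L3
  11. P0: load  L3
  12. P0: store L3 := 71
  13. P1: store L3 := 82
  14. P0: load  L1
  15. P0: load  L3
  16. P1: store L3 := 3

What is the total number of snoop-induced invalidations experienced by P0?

  op1 P3: store L3 := 25 → I/I/I/M on L3; bus BusRdX; mem=0
  op2 P1: load  L3 → I/S/I/S on L3; bus BusRd Flush; mem=25
  op3 P0: store L3 := 6 → M/I/I/I on L3; bus BusRdX; mem=25
  op4 P2: load  L3 → S/I/S/I on L3; bus BusRd Flush; mem=6
  op5 P2: store L3 := 63 → I/I/M/I on L3; bus BusRdX; mem=6
  op6 P0: load  L3 → S/I/S/I on L3; bus BusRd Flush; mem=63
  op7 P1: store L3 := 58 → I/M/I/I on L3; bus BusRdX; mem=63
  op8 P1: load  L2 → I/S/I/I on L2; bus BusRd; mem=20
  op9 P1: load  L3 → I/M/I/I on L3; bus (none); mem=63
  op10 P3: load  L3 → I/S/I/S on L3; bus BusRd Flush; mem=58
  op11 P0: load  L3 → S/S/I/S on L3; bus BusRd; mem=58
  op12 P0: store L3 := 71 → M/I/I/I on L3; bus BusRdX; mem=58
  op13 P1: store L3 := 82 → I/M/I/I on L3; bus BusRdX Flush; mem=71
  op14 P0: load  L1 → S/I/I/I on L1; bus BusRd; mem=20
  op15 P0: load  L3 → S/S/I/I on L3; bus BusRd Flush; mem=82
  op16 P1: store L3 := 3 → I/M/I/I on L3; bus BusRdX; mem=82

invalidations = 4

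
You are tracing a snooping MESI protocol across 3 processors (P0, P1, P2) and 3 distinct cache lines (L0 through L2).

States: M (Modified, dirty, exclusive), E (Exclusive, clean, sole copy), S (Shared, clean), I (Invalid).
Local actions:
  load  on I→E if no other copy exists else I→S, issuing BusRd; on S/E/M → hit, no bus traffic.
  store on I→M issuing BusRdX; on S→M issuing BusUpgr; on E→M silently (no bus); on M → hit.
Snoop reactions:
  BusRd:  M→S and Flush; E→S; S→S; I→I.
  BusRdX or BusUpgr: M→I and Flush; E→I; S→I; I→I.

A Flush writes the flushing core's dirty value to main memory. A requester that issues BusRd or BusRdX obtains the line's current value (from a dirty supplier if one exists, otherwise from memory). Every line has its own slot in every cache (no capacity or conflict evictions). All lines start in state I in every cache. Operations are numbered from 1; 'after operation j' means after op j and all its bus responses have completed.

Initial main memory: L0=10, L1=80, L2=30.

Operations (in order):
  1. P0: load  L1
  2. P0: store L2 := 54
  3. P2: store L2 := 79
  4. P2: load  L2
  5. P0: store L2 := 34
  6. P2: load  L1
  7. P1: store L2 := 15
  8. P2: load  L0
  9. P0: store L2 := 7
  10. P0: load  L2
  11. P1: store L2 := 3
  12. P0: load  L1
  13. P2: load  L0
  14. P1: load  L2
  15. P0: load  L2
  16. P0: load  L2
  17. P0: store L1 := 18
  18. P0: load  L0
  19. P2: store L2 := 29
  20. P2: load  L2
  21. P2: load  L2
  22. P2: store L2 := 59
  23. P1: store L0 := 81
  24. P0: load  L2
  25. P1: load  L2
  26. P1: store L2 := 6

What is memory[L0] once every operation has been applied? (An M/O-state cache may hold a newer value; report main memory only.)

1. P0: load  L1  bus=[BusRd]  L1: P0=E P1=I P2=I  mem[L1]=80
2. P0: store L2 := 54  bus=[BusRdX]  L2: P0=M P1=I P2=I  mem[L2]=30
3. P2: store L2 := 79  bus=[BusRdX,Flush]  L2: P0=I P1=I P2=M  mem[L2]=54
4. P2: load  L2  bus=[-]  L2: P0=I P1=I P2=M  mem[L2]=54
5. P0: store L2 := 34  bus=[BusRdX,Flush]  L2: P0=M P1=I P2=I  mem[L2]=79
6. P2: load  L1  bus=[BusRd]  L1: P0=S P1=I P2=S  mem[L1]=80
7. P1: store L2 := 15  bus=[BusRdX,Flush]  L2: P0=I P1=M P2=I  mem[L2]=34
8. P2: load  L0  bus=[BusRd]  L0: P0=I P1=I P2=E  mem[L0]=10
9. P0: store L2 := 7  bus=[BusRdX,Flush]  L2: P0=M P1=I P2=I  mem[L2]=15
10. P0: load  L2  bus=[-]  L2: P0=M P1=I P2=I  mem[L2]=15
11. P1: store L2 := 3  bus=[BusRdX,Flush]  L2: P0=I P1=M P2=I  mem[L2]=7
12. P0: load  L1  bus=[-]  L1: P0=S P1=I P2=S  mem[L1]=80
13. P2: load  L0  bus=[-]  L0: P0=I P1=I P2=E  mem[L0]=10
14. P1: load  L2  bus=[-]  L2: P0=I P1=M P2=I  mem[L2]=7
15. P0: load  L2  bus=[BusRd,Flush]  L2: P0=S P1=S P2=I  mem[L2]=3
16. P0: load  L2  bus=[-]  L2: P0=S P1=S P2=I  mem[L2]=3
17. P0: store L1 := 18  bus=[BusUpgr]  L1: P0=M P1=I P2=I  mem[L1]=80
18. P0: load  L0  bus=[BusRd]  L0: P0=S P1=I P2=S  mem[L0]=10
19. P2: store L2 := 29  bus=[BusRdX]  L2: P0=I P1=I P2=M  mem[L2]=3
20. P2: load  L2  bus=[-]  L2: P0=I P1=I P2=M  mem[L2]=3
21. P2: load  L2  bus=[-]  L2: P0=I P1=I P2=M  mem[L2]=3
22. P2: store L2 := 59  bus=[-]  L2: P0=I P1=I P2=M  mem[L2]=3
23. P1: store L0 := 81  bus=[BusRdX]  L0: P0=I P1=M P2=I  mem[L0]=10
24. P0: load  L2  bus=[BusRd,Flush]  L2: P0=S P1=I P2=S  mem[L2]=59
25. P1: load  L2  bus=[BusRd]  L2: P0=S P1=S P2=S  mem[L2]=59
26. P1: store L2 := 6  bus=[BusUpgr]  L2: P0=I P1=M P2=I  mem[L2]=59

memory[L0] = 10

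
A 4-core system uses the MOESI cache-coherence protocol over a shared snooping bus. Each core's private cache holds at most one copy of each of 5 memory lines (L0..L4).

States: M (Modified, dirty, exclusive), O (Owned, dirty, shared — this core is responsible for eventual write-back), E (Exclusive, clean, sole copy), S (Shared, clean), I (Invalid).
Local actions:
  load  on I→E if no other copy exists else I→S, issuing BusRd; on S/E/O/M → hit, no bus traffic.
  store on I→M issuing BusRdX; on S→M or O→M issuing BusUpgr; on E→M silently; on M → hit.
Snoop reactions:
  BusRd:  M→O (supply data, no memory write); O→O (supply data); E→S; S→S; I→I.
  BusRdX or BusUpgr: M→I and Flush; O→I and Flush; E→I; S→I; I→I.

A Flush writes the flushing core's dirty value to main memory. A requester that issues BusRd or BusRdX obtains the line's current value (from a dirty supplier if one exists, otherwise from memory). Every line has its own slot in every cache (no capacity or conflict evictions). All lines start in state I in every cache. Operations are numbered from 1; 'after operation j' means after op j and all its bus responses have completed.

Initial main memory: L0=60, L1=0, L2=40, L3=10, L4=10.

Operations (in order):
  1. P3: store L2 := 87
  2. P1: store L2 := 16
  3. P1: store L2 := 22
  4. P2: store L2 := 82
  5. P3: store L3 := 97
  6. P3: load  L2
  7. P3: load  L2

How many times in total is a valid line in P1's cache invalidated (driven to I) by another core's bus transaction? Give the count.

invalidations = 1

[1] P3: store L2 := 87 | P0:I, P1:I, P2:I, P3:M(87) | bus: BusRdX
[2] P1: store L2 := 16 | P0:I, P1:M(16), P2:I, P3:I | bus: BusRdX,Flush
[3] P1: store L2 := 22 | P0:I, P1:M(22), P2:I, P3:I | bus: none
[4] P2: store L2 := 82 | P0:I, P1:I, P2:M(82), P3:I | bus: BusRdX,Flush
[5] P3: store L3 := 97 | P0:I, P1:I, P2:I, P3:M(97) | bus: BusRdX
[6] P3: load  L2 | P0:I, P1:I, P2:O(82), P3:S(82) | bus: BusRd
[7] P3: load  L2 | P0:I, P1:I, P2:O(82), P3:S(82) | bus: none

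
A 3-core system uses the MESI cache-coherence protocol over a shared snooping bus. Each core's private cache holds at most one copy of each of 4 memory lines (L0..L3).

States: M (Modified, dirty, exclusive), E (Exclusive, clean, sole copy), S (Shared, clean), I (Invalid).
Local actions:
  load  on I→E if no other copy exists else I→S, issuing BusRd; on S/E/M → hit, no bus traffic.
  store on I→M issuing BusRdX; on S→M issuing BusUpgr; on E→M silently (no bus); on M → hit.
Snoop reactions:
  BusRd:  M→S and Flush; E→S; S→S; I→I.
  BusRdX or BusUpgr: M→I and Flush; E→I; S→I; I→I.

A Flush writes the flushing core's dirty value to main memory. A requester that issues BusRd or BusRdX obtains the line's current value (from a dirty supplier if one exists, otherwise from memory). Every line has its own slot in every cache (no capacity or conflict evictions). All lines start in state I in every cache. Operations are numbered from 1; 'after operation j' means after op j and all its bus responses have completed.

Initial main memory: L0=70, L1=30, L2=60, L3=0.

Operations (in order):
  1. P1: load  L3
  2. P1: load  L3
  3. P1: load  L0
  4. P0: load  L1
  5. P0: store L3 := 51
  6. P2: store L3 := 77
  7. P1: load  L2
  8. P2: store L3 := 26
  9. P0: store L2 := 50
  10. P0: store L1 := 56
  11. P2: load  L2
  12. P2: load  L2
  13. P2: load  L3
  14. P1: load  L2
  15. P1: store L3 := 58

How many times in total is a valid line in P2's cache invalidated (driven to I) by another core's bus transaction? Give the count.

1. P1: load  L3  bus=[BusRd]  L3: P0=I P1=E P2=I  mem[L3]=0
2. P1: load  L3  bus=[-]  L3: P0=I P1=E P2=I  mem[L3]=0
3. P1: load  L0  bus=[BusRd]  L0: P0=I P1=E P2=I  mem[L0]=70
4. P0: load  L1  bus=[BusRd]  L1: P0=E P1=I P2=I  mem[L1]=30
5. P0: store L3 := 51  bus=[BusRdX]  L3: P0=M P1=I P2=I  mem[L3]=0
6. P2: store L3 := 77  bus=[BusRdX,Flush]  L3: P0=I P1=I P2=M  mem[L3]=51
7. P1: load  L2  bus=[BusRd]  L2: P0=I P1=E P2=I  mem[L2]=60
8. P2: store L3 := 26  bus=[-]  L3: P0=I P1=I P2=M  mem[L3]=51
9. P0: store L2 := 50  bus=[BusRdX]  L2: P0=M P1=I P2=I  mem[L2]=60
10. P0: store L1 := 56  bus=[-]  L1: P0=M P1=I P2=I  mem[L1]=30
11. P2: load  L2  bus=[BusRd,Flush]  L2: P0=S P1=I P2=S  mem[L2]=50
12. P2: load  L2  bus=[-]  L2: P0=S P1=I P2=S  mem[L2]=50
13. P2: load  L3  bus=[-]  L3: P0=I P1=I P2=M  mem[L3]=51
14. P1: load  L2  bus=[BusRd]  L2: P0=S P1=S P2=S  mem[L2]=50
15. P1: store L3 := 58  bus=[BusRdX,Flush]  L3: P0=I P1=M P2=I  mem[L3]=26

invalidations = 1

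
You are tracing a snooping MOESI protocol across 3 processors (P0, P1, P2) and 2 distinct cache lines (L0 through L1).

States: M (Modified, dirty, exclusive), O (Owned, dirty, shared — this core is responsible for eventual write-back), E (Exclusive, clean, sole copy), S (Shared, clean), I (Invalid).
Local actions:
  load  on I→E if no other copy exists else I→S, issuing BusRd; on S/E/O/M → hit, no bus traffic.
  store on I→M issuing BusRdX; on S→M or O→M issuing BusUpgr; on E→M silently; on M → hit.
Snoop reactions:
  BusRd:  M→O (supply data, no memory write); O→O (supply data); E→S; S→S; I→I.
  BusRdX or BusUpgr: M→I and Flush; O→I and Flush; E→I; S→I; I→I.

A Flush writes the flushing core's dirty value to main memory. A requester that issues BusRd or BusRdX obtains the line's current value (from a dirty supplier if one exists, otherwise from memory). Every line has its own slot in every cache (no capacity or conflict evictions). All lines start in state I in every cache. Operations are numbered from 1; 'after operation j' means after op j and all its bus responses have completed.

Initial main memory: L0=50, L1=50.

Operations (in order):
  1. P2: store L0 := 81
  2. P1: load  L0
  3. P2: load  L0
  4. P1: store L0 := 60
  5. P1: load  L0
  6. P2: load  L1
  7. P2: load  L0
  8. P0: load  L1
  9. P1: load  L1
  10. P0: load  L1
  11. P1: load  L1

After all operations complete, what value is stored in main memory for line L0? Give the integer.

memory[L0] = 81

  op1 P2: store L0 := 81 → I/I/M on L0; bus BusRdX; mem=50
  op2 P1: load  L0 → I/S/O on L0; bus BusRd; mem=50
  op3 P2: load  L0 → I/S/O on L0; bus (none); mem=50
  op4 P1: store L0 := 60 → I/M/I on L0; bus BusUpgr Flush; mem=81
  op5 P1: load  L0 → I/M/I on L0; bus (none); mem=81
  op6 P2: load  L1 → I/I/E on L1; bus BusRd; mem=50
  op7 P2: load  L0 → I/O/S on L0; bus BusRd; mem=81
  op8 P0: load  L1 → S/I/S on L1; bus BusRd; mem=50
  op9 P1: load  L1 → S/S/S on L1; bus BusRd; mem=50
  op10 P0: load  L1 → S/S/S on L1; bus (none); mem=50
  op11 P1: load  L1 → S/S/S on L1; bus (none); mem=50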